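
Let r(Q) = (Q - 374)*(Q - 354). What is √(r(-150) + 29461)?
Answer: √293557 ≈ 541.81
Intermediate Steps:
r(Q) = (-374 + Q)*(-354 + Q)
√(r(-150) + 29461) = √((132396 + (-150)² - 728*(-150)) + 29461) = √((132396 + 22500 + 109200) + 29461) = √(264096 + 29461) = √293557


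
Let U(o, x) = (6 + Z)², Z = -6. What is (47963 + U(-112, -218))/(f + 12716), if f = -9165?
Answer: 47963/3551 ≈ 13.507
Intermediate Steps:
U(o, x) = 0 (U(o, x) = (6 - 6)² = 0² = 0)
(47963 + U(-112, -218))/(f + 12716) = (47963 + 0)/(-9165 + 12716) = 47963/3551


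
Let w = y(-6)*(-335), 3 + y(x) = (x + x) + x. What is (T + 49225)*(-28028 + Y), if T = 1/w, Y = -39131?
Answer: -23257019054284/7035 ≈ -3.3059e+9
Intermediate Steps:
y(x) = -3 + 3*x (y(x) = -3 + ((x + x) + x) = -3 + (2*x + x) = -3 + 3*x)
w = 7035 (w = (-3 + 3*(-6))*(-335) = (-3 - 18)*(-335) = -21*(-335) = 7035)
T = 1/7035 ≈ 0.00014215
(T + 49225)*(-28028 + Y) = (1/7035 + 49225)*(-28028 - 39131) = (346297876/7035)*(-67159) = -23257019054284/7035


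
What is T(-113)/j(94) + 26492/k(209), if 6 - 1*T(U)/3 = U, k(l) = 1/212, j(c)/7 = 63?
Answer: 117942401/21 ≈ 5.6163e+6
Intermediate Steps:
j(c) = 441 (j(c) = 7*63 = 441)
k(l) = 1/212
T(U) = 18 - 3*U
T(-113)/j(94) + 26492/k(209) = (18 - 3*(-113))/441 + 26492/(1/212) = (18 + 339)*(1/441) + 26492*212 = 357*(1/441) + 5616304 = 17/21 + 5616304 = 117942401/21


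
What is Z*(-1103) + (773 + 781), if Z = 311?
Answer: -341479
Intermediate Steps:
Z*(-1103) + (773 + 781) = 311*(-1103) + (773 + 781) = -343033 + 1554 = -341479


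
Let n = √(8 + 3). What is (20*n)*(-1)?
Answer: -20*√11 ≈ -66.333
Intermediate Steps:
n = √11 ≈ 3.3166
(20*n)*(-1) = (20*√11)*(-1) = -20*√11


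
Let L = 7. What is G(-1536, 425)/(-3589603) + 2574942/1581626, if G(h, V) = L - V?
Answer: 4621840323847/2838704717239 ≈ 1.6282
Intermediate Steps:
G(h, V) = 7 - V
G(-1536, 425)/(-3589603) + 2574942/1581626 = (7 - 1*425)/(-3589603) + 2574942/1581626 = (7 - 425)*(-1/3589603) + 2574942*(1/1581626) = -418*(-1/3589603) + 1287471/790813 = 418/3589603 + 1287471/790813 = 4621840323847/2838704717239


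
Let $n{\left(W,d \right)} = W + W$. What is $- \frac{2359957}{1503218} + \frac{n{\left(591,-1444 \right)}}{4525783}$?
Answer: $- \frac{10678876467655}{6803238469694} \approx -1.5697$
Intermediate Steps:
$n{\left(W,d \right)} = 2 W$
$- \frac{2359957}{1503218} + \frac{n{\left(591,-1444 \right)}}{4525783} = - \frac{2359957}{1503218} + \frac{2 \cdot 591}{4525783} = \left(-2359957\right) \frac{1}{1503218} + 1182 \cdot \frac{1}{4525783} = - \frac{2359957}{1503218} + \frac{1182}{4525783} = - \frac{10678876467655}{6803238469694}$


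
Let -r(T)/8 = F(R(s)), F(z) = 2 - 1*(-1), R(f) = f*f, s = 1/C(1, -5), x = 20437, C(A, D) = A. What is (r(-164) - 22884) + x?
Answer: -2471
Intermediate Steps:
s = 1 (s = 1/1 = 1)
R(f) = f²
F(z) = 3 (F(z) = 2 + 1 = 3)
r(T) = -24 (r(T) = -8*3 = -24)
(r(-164) - 22884) + x = (-24 - 22884) + 20437 = -22908 + 20437 = -2471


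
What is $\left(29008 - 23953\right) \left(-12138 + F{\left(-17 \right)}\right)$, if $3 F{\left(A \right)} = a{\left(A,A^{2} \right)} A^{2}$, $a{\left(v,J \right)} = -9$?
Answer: $-65740275$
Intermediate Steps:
$F{\left(A \right)} = - 3 A^{2}$ ($F{\left(A \right)} = \frac{\left(-9\right) A^{2}}{3} = - 3 A^{2}$)
$\left(29008 - 23953\right) \left(-12138 + F{\left(-17 \right)}\right) = \left(29008 - 23953\right) \left(-12138 - 3 \left(-17\right)^{2}\right) = 5055 \left(-12138 - 867\right) = 5055 \left(-13005\right) = -65740275$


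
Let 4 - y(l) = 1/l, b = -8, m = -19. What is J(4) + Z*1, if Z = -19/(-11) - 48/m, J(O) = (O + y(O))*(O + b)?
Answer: -5590/209 ≈ -26.746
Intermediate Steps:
y(l) = 4 - 1/l
J(O) = (-8 + O)*(4 + O - 1/O) (J(O) = (O + (4 - 1/O))*(O - 8) = (4 + O - 1/O)*(-8 + O) = (-8 + O)*(4 + O - 1/O))
Z = 889/209 (Z = -19/(-11) - 48/(-19) = -19*(-1/11) - 48*(-1/19) = 19/11 + 48/19 = 889/209 ≈ 4.2536)
J(4) + Z*1 = (-33 + 4² - 4*4 + 8/4) + (889/209)*1 = (-33 + 16 - 16 + 8*(¼)) + 889/209 = (-33 + 16 - 16 + 2) + 889/209 = -31 + 889/209 = -5590/209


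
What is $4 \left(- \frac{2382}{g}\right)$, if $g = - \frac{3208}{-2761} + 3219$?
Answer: $- \frac{26306808}{8890867} \approx -2.9589$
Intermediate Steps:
$g = \frac{8890867}{2761}$ ($g = \left(-3208\right) \left(- \frac{1}{2761}\right) + 3219 = \frac{3208}{2761} + 3219 = \frac{8890867}{2761} \approx 3220.2$)
$4 \left(- \frac{2382}{g}\right) = 4 \left(- \frac{2382}{\frac{8890867}{2761}}\right) = 4 \left(\left(-2382\right) \frac{2761}{8890867}\right) = 4 \left(- \frac{6576702}{8890867}\right) = - \frac{26306808}{8890867}$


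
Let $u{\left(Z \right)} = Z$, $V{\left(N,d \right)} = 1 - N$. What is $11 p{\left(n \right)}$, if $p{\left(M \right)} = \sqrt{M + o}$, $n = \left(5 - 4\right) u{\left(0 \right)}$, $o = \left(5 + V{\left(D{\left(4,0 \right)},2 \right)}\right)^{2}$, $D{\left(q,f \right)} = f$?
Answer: $66$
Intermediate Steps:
$o = 36$ ($o = \left(5 + \left(1 - 0\right)\right)^{2} = \left(5 + \left(1 + 0\right)\right)^{2} = \left(5 + 1\right)^{2} = 6^{2} = 36$)
$n = 0$ ($n = \left(5 - 4\right) 0 = 1 \cdot 0 = 0$)
$p{\left(M \right)} = \sqrt{36 + M}$ ($p{\left(M \right)} = \sqrt{M + 36} = \sqrt{36 + M}$)
$11 p{\left(n \right)} = 11 \sqrt{36 + 0} = 11 \sqrt{36} = 11 \cdot 6 = 66$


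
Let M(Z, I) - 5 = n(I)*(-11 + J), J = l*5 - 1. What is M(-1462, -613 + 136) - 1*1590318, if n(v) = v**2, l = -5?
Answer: -10008886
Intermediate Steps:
J = -26 (J = -5*5 - 1 = -25 - 1 = -26)
M(Z, I) = 5 - 37*I**2 (M(Z, I) = 5 + I**2*(-11 - 26) = 5 + I**2*(-37) = 5 - 37*I**2)
M(-1462, -613 + 136) - 1*1590318 = (5 - 37*(-613 + 136)**2) - 1*1590318 = (5 - 37*(-477)**2) - 1590318 = (5 - 37*227529) - 1590318 = (5 - 8418573) - 1590318 = -8418568 - 1590318 = -10008886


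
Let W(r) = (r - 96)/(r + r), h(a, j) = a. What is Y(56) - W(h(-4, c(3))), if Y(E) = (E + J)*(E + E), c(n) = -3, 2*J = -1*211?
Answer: -11113/2 ≈ -5556.5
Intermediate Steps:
J = -211/2 (J = (-1*211)/2 = (½)*(-211) = -211/2 ≈ -105.50)
W(r) = (-96 + r)/(2*r) (W(r) = (-96 + r)/((2*r)) = (-96 + r)*(1/(2*r)) = (-96 + r)/(2*r))
Y(E) = 2*E*(-211/2 + E) (Y(E) = (E - 211/2)*(E + E) = (-211/2 + E)*(2*E) = 2*E*(-211/2 + E))
Y(56) - W(h(-4, c(3))) = 56*(-211 + 2*56) - (-96 - 4)/(2*(-4)) = 56*(-211 + 112) - (-1)*(-100)/(2*4) = 56*(-99) - 1*25/2 = -5544 - 25/2 = -11113/2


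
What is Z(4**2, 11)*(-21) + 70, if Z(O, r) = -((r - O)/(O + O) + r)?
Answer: 9527/32 ≈ 297.72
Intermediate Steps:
Z(O, r) = -r - (r - O)/(2*O) (Z(O, r) = -((r - O)/((2*O)) + r) = -((r - O)*(1/(2*O)) + r) = -((r - O)/(2*O) + r) = -(r + (r - O)/(2*O)) = -r - (r - O)/(2*O))
Z(4**2, 11)*(-21) + 70 = (1/2 - 1*11 - 1/2*11/4**2)*(-21) + 70 = (1/2 - 11 - 1/2*11/16)*(-21) + 70 = (1/2 - 11 - 1/2*11*1/16)*(-21) + 70 = (1/2 - 11 - 11/32)*(-21) + 70 = -347/32*(-21) + 70 = 7287/32 + 70 = 9527/32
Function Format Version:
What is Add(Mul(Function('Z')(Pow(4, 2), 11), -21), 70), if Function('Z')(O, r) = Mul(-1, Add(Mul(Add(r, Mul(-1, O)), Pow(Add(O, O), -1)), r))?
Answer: Rational(9527, 32) ≈ 297.72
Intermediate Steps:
Function('Z')(O, r) = Add(Mul(-1, r), Mul(Rational(-1, 2), Pow(O, -1), Add(r, Mul(-1, O)))) (Function('Z')(O, r) = Mul(-1, Add(Mul(Add(r, Mul(-1, O)), Pow(Mul(2, O), -1)), r)) = Mul(-1, Add(Mul(Add(r, Mul(-1, O)), Mul(Rational(1, 2), Pow(O, -1))), r)) = Mul(-1, Add(Mul(Rational(1, 2), Pow(O, -1), Add(r, Mul(-1, O))), r)) = Mul(-1, Add(r, Mul(Rational(1, 2), Pow(O, -1), Add(r, Mul(-1, O))))) = Add(Mul(-1, r), Mul(Rational(-1, 2), Pow(O, -1), Add(r, Mul(-1, O)))))
Add(Mul(Function('Z')(Pow(4, 2), 11), -21), 70) = Add(Mul(Add(Rational(1, 2), Mul(-1, 11), Mul(Rational(-1, 2), 11, Pow(Pow(4, 2), -1))), -21), 70) = Add(Mul(Add(Rational(1, 2), -11, Mul(Rational(-1, 2), 11, Pow(16, -1))), -21), 70) = Add(Mul(Add(Rational(1, 2), -11, Mul(Rational(-1, 2), 11, Rational(1, 16))), -21), 70) = Add(Mul(Add(Rational(1, 2), -11, Rational(-11, 32)), -21), 70) = Add(Mul(Rational(-347, 32), -21), 70) = Add(Rational(7287, 32), 70) = Rational(9527, 32)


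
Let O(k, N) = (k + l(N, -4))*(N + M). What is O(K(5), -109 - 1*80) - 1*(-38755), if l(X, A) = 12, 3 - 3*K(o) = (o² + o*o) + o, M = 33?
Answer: 39587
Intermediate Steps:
K(o) = 1 - 2*o²/3 - o/3 (K(o) = 1 - ((o² + o*o) + o)/3 = 1 - ((o² + o²) + o)/3 = 1 - (2*o² + o)/3 = 1 - (o + 2*o²)/3 = 1 + (-2*o²/3 - o/3) = 1 - 2*o²/3 - o/3)
O(k, N) = (12 + k)*(33 + N) (O(k, N) = (k + 12)*(N + 33) = (12 + k)*(33 + N))
O(K(5), -109 - 1*80) - 1*(-38755) = (396 + 12*(-109 - 1*80) + 33*(1 - ⅔*5² - ⅓*5) + (-109 - 1*80)*(1 - ⅔*5² - ⅓*5)) - 1*(-38755) = (396 + 12*(-109 - 80) + 33*(1 - ⅔*25 - 5/3) + (-109 - 80)*(1 - ⅔*25 - 5/3)) + 38755 = (396 + 12*(-189) + 33*(1 - 50/3 - 5/3) - 189*(1 - 50/3 - 5/3)) + 38755 = (396 - 2268 + 33*(-52/3) - 189*(-52/3)) + 38755 = (396 - 2268 - 572 + 3276) + 38755 = 832 + 38755 = 39587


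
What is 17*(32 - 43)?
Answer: -187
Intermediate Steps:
17*(32 - 43) = 17*(-11) = -187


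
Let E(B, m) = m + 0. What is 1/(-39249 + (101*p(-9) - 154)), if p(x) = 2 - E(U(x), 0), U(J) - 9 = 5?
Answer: -1/39201 ≈ -2.5510e-5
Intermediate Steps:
U(J) = 14 (U(J) = 9 + 5 = 14)
E(B, m) = m
p(x) = 2 (p(x) = 2 - 1*0 = 2 + 0 = 2)
1/(-39249 + (101*p(-9) - 154)) = 1/(-39249 + (101*2 - 154)) = 1/(-39249 + (202 - 154)) = 1/(-39249 + 48) = 1/(-39201) = -1/39201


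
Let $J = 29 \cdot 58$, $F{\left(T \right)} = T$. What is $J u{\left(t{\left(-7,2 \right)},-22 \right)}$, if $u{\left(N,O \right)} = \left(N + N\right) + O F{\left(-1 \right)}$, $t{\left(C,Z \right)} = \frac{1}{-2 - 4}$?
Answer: $\frac{109330}{3} \approx 36443.0$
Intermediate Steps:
$J = 1682$
$t{\left(C,Z \right)} = - \frac{1}{6}$ ($t{\left(C,Z \right)} = \frac{1}{-6} = - \frac{1}{6}$)
$u{\left(N,O \right)} = - O + 2 N$ ($u{\left(N,O \right)} = \left(N + N\right) + O \left(-1\right) = 2 N - O = - O + 2 N$)
$J u{\left(t{\left(-7,2 \right)},-22 \right)} = 1682 \left(\left(-1\right) \left(-22\right) + 2 \left(- \frac{1}{6}\right)\right) = 1682 \left(22 - \frac{1}{3}\right) = 1682 \cdot \frac{65}{3} = \frac{109330}{3}$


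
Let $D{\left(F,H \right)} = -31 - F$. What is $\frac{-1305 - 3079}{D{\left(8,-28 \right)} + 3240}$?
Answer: $- \frac{4384}{3201} \approx -1.3696$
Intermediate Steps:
$\frac{-1305 - 3079}{D{\left(8,-28 \right)} + 3240} = \frac{-1305 - 3079}{\left(-31 - 8\right) + 3240} = - \frac{4384}{\left(-31 - 8\right) + 3240} = - \frac{4384}{-39 + 3240} = - \frac{4384}{3201}$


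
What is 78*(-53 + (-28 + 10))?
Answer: -5538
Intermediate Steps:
78*(-53 + (-28 + 10)) = 78*(-53 - 18) = 78*(-71) = -5538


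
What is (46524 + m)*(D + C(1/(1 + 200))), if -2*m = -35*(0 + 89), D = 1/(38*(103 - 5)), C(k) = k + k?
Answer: 735550787/1497048 ≈ 491.33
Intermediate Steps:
C(k) = 2*k
D = 1/3724 (D = 1/(38*98) = 1/3724 ≈ 0.00026853)
m = 3115/2 (m = -(-35)*(0 + 89)/2 = -(-35)*89/2 = -½*(-3115) = 3115/2 ≈ 1557.5)
(46524 + m)*(D + C(1/(1 + 200))) = (46524 + 3115/2)*(1/3724 + 2/(1 + 200)) = 96163*(1/3724 + 2/201)/2 = (96163/2)*(7649/748524) = 735550787/1497048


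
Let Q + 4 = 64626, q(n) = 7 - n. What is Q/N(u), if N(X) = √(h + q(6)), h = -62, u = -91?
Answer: -64622*I*√61/61 ≈ -8274.0*I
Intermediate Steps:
Q = 64622 (Q = -4 + 64626 = 64622)
N(X) = I*√61 (N(X) = √(-62 + (7 - 1*6)) = √(-62 + (7 - 6)) = √(-62 + 1) = √(-61) = I*√61)
Q/N(u) = 64622/((I*√61)) = 64622*(-I*√61/61) = -64622*I*√61/61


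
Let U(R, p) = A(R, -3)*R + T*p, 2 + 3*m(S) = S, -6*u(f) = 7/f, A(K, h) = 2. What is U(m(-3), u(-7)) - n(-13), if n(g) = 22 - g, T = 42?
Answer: -94/3 ≈ -31.333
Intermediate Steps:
u(f) = -7/(6*f)
m(S) = -⅔ + S/3
U(R, p) = 2*R + 42*p
U(m(-3), u(-7)) - n(-13) = (2*(-⅔ + (⅓)*(-3)) + 42*(-7/6/(-7))) - (22 - 1*(-13)) = (2*(-⅔ - 1) + 42*(-7/6*(-⅐))) - (22 + 13) = (2*(-5/3) + 42*(⅙)) - 1*35 = (-10/3 + 7) - 35 = 11/3 - 35 = -94/3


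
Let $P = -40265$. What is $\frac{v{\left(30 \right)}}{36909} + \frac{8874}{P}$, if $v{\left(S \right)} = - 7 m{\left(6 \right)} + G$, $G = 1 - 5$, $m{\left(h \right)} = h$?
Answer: $- \frac{329382656}{1486140885} \approx -0.22164$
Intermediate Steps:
$G = -4$ ($G = 1 - 5 = -4$)
$v{\left(S \right)} = -46$ ($v{\left(S \right)} = \left(-7\right) 6 - 4 = -42 - 4 = -46$)
$\frac{v{\left(30 \right)}}{36909} + \frac{8874}{P} = - \frac{46}{36909} + \frac{8874}{-40265} = \left(-46\right) \frac{1}{36909} + 8874 \left(- \frac{1}{40265}\right) = - \frac{46}{36909} - \frac{8874}{40265} = - \frac{329382656}{1486140885}$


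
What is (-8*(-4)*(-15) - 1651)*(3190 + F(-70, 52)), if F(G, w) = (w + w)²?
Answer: -29846786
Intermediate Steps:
F(G, w) = 4*w² (F(G, w) = (2*w)² = 4*w²)
(-8*(-4)*(-15) - 1651)*(3190 + F(-70, 52)) = (-8*(-4)*(-15) - 1651)*(3190 + 4*52²) = (32*(-15) - 1651)*(3190 + 4*2704) = (-480 - 1651)*(3190 + 10816) = -2131*14006 = -29846786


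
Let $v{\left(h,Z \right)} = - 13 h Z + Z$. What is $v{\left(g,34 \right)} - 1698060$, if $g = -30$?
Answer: $-1684766$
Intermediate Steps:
$v{\left(h,Z \right)} = Z - 13 Z h$ ($v{\left(h,Z \right)} = - 13 Z h + Z = Z - 13 Z h$)
$v{\left(g,34 \right)} - 1698060 = 34 \left(1 - -390\right) - 1698060 = 34 \left(1 + 390\right) - 1698060 = 34 \cdot 391 - 1698060 = 13294 - 1698060 = -1684766$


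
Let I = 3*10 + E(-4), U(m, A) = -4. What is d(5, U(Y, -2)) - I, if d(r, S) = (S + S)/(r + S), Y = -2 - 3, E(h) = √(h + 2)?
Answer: -38 - I*√2 ≈ -38.0 - 1.4142*I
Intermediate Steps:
E(h) = √(2 + h)
Y = -5
d(r, S) = 2*S/(S + r) (d(r, S) = (2*S)/(S + r) = 2*S/(S + r))
I = 30 + I*√2 (I = 3*10 + √(2 - 4) = 30 + √(-2) = 30 + I*√2 ≈ 30.0 + 1.4142*I)
d(5, U(Y, -2)) - I = 2*(-4)/(-4 + 5) - (30 + I*√2) = 2*(-4)/1 + (-30 - I*√2) = 2*(-4)*1 + (-30 - I*√2) = -8 + (-30 - I*√2) = -38 - I*√2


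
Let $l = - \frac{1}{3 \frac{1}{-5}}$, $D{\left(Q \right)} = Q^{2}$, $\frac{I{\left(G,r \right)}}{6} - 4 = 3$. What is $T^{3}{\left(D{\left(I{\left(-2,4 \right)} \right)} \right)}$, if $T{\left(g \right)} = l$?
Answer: $\frac{125}{27} \approx 4.6296$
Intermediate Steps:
$I{\left(G,r \right)} = 42$ ($I{\left(G,r \right)} = 24 + 6 \cdot 3 = 24 + 18 = 42$)
$l = \frac{5}{3}$ ($l = - \frac{1}{3 \left(- \frac{1}{5}\right)} = - \frac{1}{- \frac{3}{5}} = \left(-1\right) \left(- \frac{5}{3}\right) = \frac{5}{3} \approx 1.6667$)
$T{\left(g \right)} = \frac{5}{3}$
$T^{3}{\left(D{\left(I{\left(-2,4 \right)} \right)} \right)} = \left(\frac{5}{3}\right)^{3} = \frac{125}{27}$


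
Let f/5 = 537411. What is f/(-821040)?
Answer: -179137/54736 ≈ -3.2727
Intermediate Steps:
f = 2687055 (f = 5*537411 = 2687055)
f/(-821040) = 2687055/(-821040) = 2687055*(-1/821040) = -179137/54736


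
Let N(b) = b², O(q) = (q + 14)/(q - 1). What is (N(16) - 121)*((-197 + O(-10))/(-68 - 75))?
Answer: 22545/121 ≈ 186.32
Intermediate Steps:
O(q) = (14 + q)/(-1 + q)
(N(16) - 121)*((-197 + O(-10))/(-68 - 75)) = (16² - 121)*((-197 + (14 - 10)/(-1 - 10))/(-68 - 75)) = (256 - 121)*((-197 + 4/(-11))/(-143)) = 135*((-197 - 1/11*4)*(-1/143)) = 135*((-197 - 4/11)*(-1/143)) = 135*(-2171/11*(-1/143)) = 135*(167/121) = 22545/121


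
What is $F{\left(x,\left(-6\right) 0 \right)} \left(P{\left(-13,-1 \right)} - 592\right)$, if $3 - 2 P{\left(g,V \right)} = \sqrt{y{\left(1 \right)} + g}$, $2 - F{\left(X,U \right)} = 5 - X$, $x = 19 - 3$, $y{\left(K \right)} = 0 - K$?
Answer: $- \frac{15353}{2} - \frac{13 i \sqrt{14}}{2} \approx -7676.5 - 24.321 i$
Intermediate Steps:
$y{\left(K \right)} = - K$
$x = 16$
$F{\left(X,U \right)} = -3 + X$ ($F{\left(X,U \right)} = 2 - \left(5 - X\right) = 2 + \left(-5 + X\right) = -3 + X$)
$P{\left(g,V \right)} = \frac{3}{2} - \frac{\sqrt{-1 + g}}{2}$ ($P{\left(g,V \right)} = \frac{3}{2} - \frac{\sqrt{\left(-1\right) 1 + g}}{2} = \frac{3}{2} - \frac{\sqrt{-1 + g}}{2}$)
$F{\left(x,\left(-6\right) 0 \right)} \left(P{\left(-13,-1 \right)} - 592\right) = \left(-3 + 16\right) \left(\left(\frac{3}{2} - \frac{\sqrt{-1 - 13}}{2}\right) - 592\right) = 13 \left(\left(\frac{3}{2} - \frac{\sqrt{-14}}{2}\right) - 592\right) = 13 \left(\left(\frac{3}{2} - \frac{i \sqrt{14}}{2}\right) - 592\right) = 13 \left(- \frac{1181}{2} - \frac{i \sqrt{14}}{2}\right) = - \frac{15353}{2} - \frac{13 i \sqrt{14}}{2}$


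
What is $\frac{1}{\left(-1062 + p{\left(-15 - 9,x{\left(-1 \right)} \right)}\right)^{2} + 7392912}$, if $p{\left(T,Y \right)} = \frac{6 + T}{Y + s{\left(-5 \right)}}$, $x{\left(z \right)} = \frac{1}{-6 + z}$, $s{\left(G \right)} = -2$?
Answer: $\frac{25}{212574624} \approx 1.1761 \cdot 10^{-7}$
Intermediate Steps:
$p{\left(T,Y \right)} = \frac{6 + T}{-2 + Y}$ ($p{\left(T,Y \right)} = \frac{6 + T}{Y - 2} = \frac{6 + T}{-2 + Y}$)
$\frac{1}{\left(-1062 + p{\left(-15 - 9,x{\left(-1 \right)} \right)}\right)^{2} + 7392912} = \frac{1}{\left(-1062 + \frac{6 - 24}{-2 + \frac{1}{-6 - 1}}\right)^{2} + 7392912} = \frac{1}{\left(-1062 + \frac{6 - 24}{-2 + \frac{1}{-7}}\right)^{2} + 7392912} = \frac{1}{\left(-1062 + \frac{6 - 24}{-2 - \frac{1}{7}}\right)^{2} + 7392912} = \frac{1}{\left(-1062 + \frac{1}{- \frac{15}{7}} \left(-18\right)\right)^{2} + 7392912} = \frac{1}{\left(-1062 - - \frac{42}{5}\right)^{2} + 7392912} = \frac{1}{\left(-1062 + \frac{42}{5}\right)^{2} + 7392912} = \frac{1}{\left(- \frac{5268}{5}\right)^{2} + 7392912} = \frac{1}{\frac{27751824}{25} + 7392912} = \frac{1}{\frac{212574624}{25}} = \frac{25}{212574624}$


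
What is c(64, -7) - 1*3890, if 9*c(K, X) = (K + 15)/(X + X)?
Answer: -490219/126 ≈ -3890.6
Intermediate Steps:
c(K, X) = (15 + K)/(18*X) (c(K, X) = ((K + 15)/(X + X))/9 = ((15 + K)/((2*X)))/9 = ((15 + K)*(1/(2*X)))/9 = ((15 + K)/(2*X))/9 = (15 + K)/(18*X))
c(64, -7) - 1*3890 = (1/18)*(15 + 64)/(-7) - 1*3890 = (1/18)*(-⅐)*79 - 3890 = -79/126 - 3890 = -490219/126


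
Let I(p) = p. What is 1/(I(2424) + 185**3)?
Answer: 1/6334049 ≈ 1.5788e-7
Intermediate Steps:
1/(I(2424) + 185**3) = 1/(2424 + 185**3) = 1/(2424 + 6331625) = 1/6334049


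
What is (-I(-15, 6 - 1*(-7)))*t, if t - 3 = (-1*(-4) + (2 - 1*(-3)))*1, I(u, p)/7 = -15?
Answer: 1260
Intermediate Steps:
I(u, p) = -105 (I(u, p) = 7*(-15) = -105)
t = 12 (t = 3 + (-1*(-4) + (2 - 1*(-3)))*1 = 3 + (4 + (2 + 3))*1 = 3 + (4 + 5)*1 = 3 + 9*1 = 3 + 9 = 12)
(-I(-15, 6 - 1*(-7)))*t = -1*(-105)*12 = 105*12 = 1260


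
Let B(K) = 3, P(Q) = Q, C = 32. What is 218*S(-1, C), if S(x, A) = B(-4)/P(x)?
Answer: -654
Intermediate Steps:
S(x, A) = 3/x
218*S(-1, C) = 218*(3/(-1)) = 218*(3*(-1)) = 218*(-3) = -654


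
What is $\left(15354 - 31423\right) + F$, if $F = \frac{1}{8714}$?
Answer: $- \frac{140025265}{8714} \approx -16069.0$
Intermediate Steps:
$F = \frac{1}{8714} \approx 0.00011476$
$\left(15354 - 31423\right) + F = \left(15354 - 31423\right) + \frac{1}{8714} = -16069 + \frac{1}{8714} = - \frac{140025265}{8714}$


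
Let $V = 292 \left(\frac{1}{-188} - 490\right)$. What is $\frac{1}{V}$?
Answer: $- \frac{47}{6724833} \approx -6.989 \cdot 10^{-6}$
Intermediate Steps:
$V = - \frac{6724833}{47}$ ($V = 292 \left(- \frac{1}{188} - 490\right) = 292 \left(- \frac{92121}{188}\right) = - \frac{6724833}{47} \approx -1.4308 \cdot 10^{5}$)
$\frac{1}{V} = \frac{1}{- \frac{6724833}{47}} = - \frac{47}{6724833}$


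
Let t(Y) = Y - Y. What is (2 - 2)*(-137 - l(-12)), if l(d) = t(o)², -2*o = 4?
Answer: 0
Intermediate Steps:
o = -2 (o = -½*4 = -2)
t(Y) = 0
l(d) = 0 (l(d) = 0² = 0)
(2 - 2)*(-137 - l(-12)) = (2 - 2)*(-137 - 1*0) = 0*(-137 + 0) = 0*(-137) = 0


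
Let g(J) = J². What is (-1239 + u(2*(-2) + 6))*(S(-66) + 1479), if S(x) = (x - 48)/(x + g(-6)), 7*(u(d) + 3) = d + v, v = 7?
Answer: -12878118/7 ≈ -1.8397e+6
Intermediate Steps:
u(d) = -2 + d/7 (u(d) = -3 + (d + 7)/7 = -3 + (7 + d)/7 = -3 + (1 + d/7) = -2 + d/7)
S(x) = (-48 + x)/(36 + x) (S(x) = (x - 48)/(x + (-6)²) = (-48 + x)/(x + 36) = (-48 + x)/(36 + x))
(-1239 + u(2*(-2) + 6))*(S(-66) + 1479) = (-1239 + (-2 + (2*(-2) + 6)/7))*((-48 - 66)/(36 - 66) + 1479) = (-1239 + (-2 + (-4 + 6)/7))*(-114/(-30) + 1479) = (-1239 + (-2 + (⅐)*2))*(-1/30*(-114) + 1479) = (-1239 + (-2 + 2/7))*(19/5 + 1479) = (-1239 - 12/7)*(7414/5) = -8685/7*7414/5 = -12878118/7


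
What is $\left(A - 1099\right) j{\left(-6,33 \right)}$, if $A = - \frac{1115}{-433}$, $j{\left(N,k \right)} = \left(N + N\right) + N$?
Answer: $\frac{8545536}{433} \approx 19736.0$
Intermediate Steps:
$j{\left(N,k \right)} = 3 N$ ($j{\left(N,k \right)} = 2 N + N = 3 N$)
$A = \frac{1115}{433}$ ($A = \left(-1115\right) \left(- \frac{1}{433}\right) = \frac{1115}{433} \approx 2.5751$)
$\left(A - 1099\right) j{\left(-6,33 \right)} = \left(\frac{1115}{433} - 1099\right) 3 \left(-6\right) = \left(- \frac{474752}{433}\right) \left(-18\right) = \frac{8545536}{433}$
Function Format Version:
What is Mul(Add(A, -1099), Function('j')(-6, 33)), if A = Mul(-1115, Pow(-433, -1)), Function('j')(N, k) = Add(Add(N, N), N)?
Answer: Rational(8545536, 433) ≈ 19736.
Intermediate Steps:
Function('j')(N, k) = Mul(3, N) (Function('j')(N, k) = Add(Mul(2, N), N) = Mul(3, N))
A = Rational(1115, 433) (A = Mul(-1115, Rational(-1, 433)) = Rational(1115, 433) ≈ 2.5751)
Mul(Add(A, -1099), Function('j')(-6, 33)) = Mul(Add(Rational(1115, 433), -1099), Mul(3, -6)) = Mul(Rational(-474752, 433), -18) = Rational(8545536, 433)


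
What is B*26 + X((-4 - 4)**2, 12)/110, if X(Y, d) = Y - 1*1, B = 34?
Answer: 97303/110 ≈ 884.57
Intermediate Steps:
X(Y, d) = -1 + Y (X(Y, d) = Y - 1 = -1 + Y)
B*26 + X((-4 - 4)**2, 12)/110 = 34*26 + (-1 + (-4 - 4)**2)/110 = 884 + (-1 + (-8)**2)*(1/110) = 884 + (-1 + 64)*(1/110) = 884 + 63*(1/110) = 884 + 63/110 = 97303/110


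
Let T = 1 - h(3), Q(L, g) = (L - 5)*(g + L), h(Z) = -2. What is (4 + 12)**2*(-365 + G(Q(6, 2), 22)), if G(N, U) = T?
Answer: -92672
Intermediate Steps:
Q(L, g) = (-5 + L)*(L + g)
T = 3 (T = 1 - 1*(-2) = 1 + 2 = 3)
G(N, U) = 3
(4 + 12)**2*(-365 + G(Q(6, 2), 22)) = (4 + 12)**2*(-365 + 3) = 16**2*(-362) = 256*(-362) = -92672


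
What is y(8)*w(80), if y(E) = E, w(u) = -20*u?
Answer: -12800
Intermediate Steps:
y(8)*w(80) = 8*(-20*80) = 8*(-1600) = -12800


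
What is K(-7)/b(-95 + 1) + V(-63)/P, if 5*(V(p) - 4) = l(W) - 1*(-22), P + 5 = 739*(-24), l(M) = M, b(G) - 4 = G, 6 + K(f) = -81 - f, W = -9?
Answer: 709343/798345 ≈ 0.88852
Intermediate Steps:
K(f) = -87 - f (K(f) = -6 + (-81 - f) = -87 - f)
b(G) = 4 + G
P = -17741 (P = -5 + 739*(-24) = -5 - 17736 = -17741)
V(p) = 33/5 (V(p) = 4 + (-9 - 1*(-22))/5 = 4 + (-9 + 22)/5 = 4 + (⅕)*13 = 4 + 13/5 = 33/5)
K(-7)/b(-95 + 1) + V(-63)/P = (-87 - 1*(-7))/(4 + (-95 + 1)) + (33/5)/(-17741) = (-87 + 7)/(4 - 94) + (33/5)*(-1/17741) = -80/(-90) - 33/88705 = -80*(-1/90) - 33/88705 = 8/9 - 33/88705 = 709343/798345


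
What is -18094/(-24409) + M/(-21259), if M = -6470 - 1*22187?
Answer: 22125491/10590019 ≈ 2.0893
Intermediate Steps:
M = -28657 (M = -6470 - 22187 = -28657)
-18094/(-24409) + M/(-21259) = -18094/(-24409) - 28657/(-21259) = -18094*(-1/24409) - 28657*(-1/21259) = 18094/24409 + 28657/21259 = 22125491/10590019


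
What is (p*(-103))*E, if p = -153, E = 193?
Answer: 3041487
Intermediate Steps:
(p*(-103))*E = -153*(-103)*193 = 15759*193 = 3041487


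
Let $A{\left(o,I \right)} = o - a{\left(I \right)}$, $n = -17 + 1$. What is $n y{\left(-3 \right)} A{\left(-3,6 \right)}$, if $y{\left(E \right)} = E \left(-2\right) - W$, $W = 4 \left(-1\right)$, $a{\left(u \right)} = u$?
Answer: $1440$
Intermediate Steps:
$W = -4$
$n = -16$
$A{\left(o,I \right)} = o - I$
$y{\left(E \right)} = 4 - 2 E$ ($y{\left(E \right)} = E \left(-2\right) - -4 = - 2 E + 4 = 4 - 2 E$)
$n y{\left(-3 \right)} A{\left(-3,6 \right)} = - 16 \left(4 - -6\right) \left(-3 - 6\right) = - 16 \left(4 + 6\right) \left(-3 - 6\right) = \left(-16\right) 10 \left(-9\right) = \left(-160\right) \left(-9\right) = 1440$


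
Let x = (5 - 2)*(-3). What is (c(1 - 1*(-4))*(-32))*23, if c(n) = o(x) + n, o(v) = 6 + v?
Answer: -1472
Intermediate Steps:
x = -9 (x = 3*(-3) = -9)
c(n) = -3 + n (c(n) = (6 - 9) + n = -3 + n)
(c(1 - 1*(-4))*(-32))*23 = ((-3 + (1 - 1*(-4)))*(-32))*23 = ((-3 + (1 + 4))*(-32))*23 = ((-3 + 5)*(-32))*23 = (2*(-32))*23 = -64*23 = -1472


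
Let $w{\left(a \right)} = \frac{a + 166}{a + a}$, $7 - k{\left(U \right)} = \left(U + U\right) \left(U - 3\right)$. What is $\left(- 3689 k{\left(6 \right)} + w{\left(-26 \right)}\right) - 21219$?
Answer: $\frac{1114871}{13} \approx 85759.0$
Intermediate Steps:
$k{\left(U \right)} = 7 - 2 U \left(-3 + U\right)$ ($k{\left(U \right)} = 7 - \left(U + U\right) \left(U - 3\right) = 7 - 2 U \left(U - 3\right) = 7 - 2 U \left(-3 + U\right)$)
$w{\left(a \right)} = \frac{166 + a}{2 a}$
$\left(- 3689 k{\left(6 \right)} + w{\left(-26 \right)}\right) - 21219 = \left(- 3689 \left(7 - 2 \cdot 6^{2} + 6 \cdot 6\right) + \frac{166 - 26}{2 \left(-26\right)}\right) - 21219 = \left(- 3689 \left(7 - 72 + 36\right) + \frac{1}{2} \left(- \frac{1}{26}\right) 140\right) - 21219 = \left(- 3689 \left(7 - 72 + 36\right) - \frac{35}{13}\right) - 21219 = \left(\left(-3689\right) \left(-29\right) - \frac{35}{13}\right) - 21219 = \left(106981 - \frac{35}{13}\right) - 21219 = \frac{1390718}{13} - 21219 = \frac{1114871}{13}$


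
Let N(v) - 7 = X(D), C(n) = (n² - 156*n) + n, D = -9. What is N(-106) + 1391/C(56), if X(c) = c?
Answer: -12479/5544 ≈ -2.2509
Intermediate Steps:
C(n) = n² - 155*n
N(v) = -2 (N(v) = 7 - 9 = -2)
N(-106) + 1391/C(56) = -2 + 1391/((56*(-155 + 56))) = -2 + 1391/((56*(-99))) = -2 + 1391/(-5544) = -2 + 1391*(-1/5544) = -2 - 1391/5544 = -12479/5544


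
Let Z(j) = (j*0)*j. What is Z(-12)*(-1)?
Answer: 0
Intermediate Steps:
Z(j) = 0 (Z(j) = 0*j = 0)
Z(-12)*(-1) = 0*(-1) = 0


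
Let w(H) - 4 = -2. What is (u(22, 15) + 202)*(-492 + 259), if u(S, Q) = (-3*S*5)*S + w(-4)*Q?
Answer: 1637524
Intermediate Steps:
w(H) = 2 (w(H) = 4 - 2 = 2)
u(S, Q) = -15*S² + 2*Q (u(S, Q) = (-3*S*5)*S + 2*Q = (-15*S)*S + 2*Q = -15*S² + 2*Q)
(u(22, 15) + 202)*(-492 + 259) = ((-15*22² + 2*15) + 202)*(-492 + 259) = ((-15*484 + 30) + 202)*(-233) = ((-7260 + 30) + 202)*(-233) = (-7230 + 202)*(-233) = -7028*(-233) = 1637524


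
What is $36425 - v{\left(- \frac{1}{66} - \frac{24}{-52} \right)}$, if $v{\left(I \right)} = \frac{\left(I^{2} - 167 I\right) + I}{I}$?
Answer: $\frac{31394695}{858} \approx 36591.0$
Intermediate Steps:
$v{\left(I \right)} = \frac{I^{2} - 166 I}{I}$
$36425 - v{\left(- \frac{1}{66} - \frac{24}{-52} \right)} = 36425 - \left(-166 - \left(\frac{1}{66} - \frac{6}{13}\right)\right) = 36425 - \left(-166 - - \frac{383}{858}\right) = 36425 - \left(-166 + \left(- \frac{1}{66} + \frac{6}{13}\right)\right) = 36425 - \left(-166 + \frac{383}{858}\right) = 36425 - - \frac{142045}{858} = 36425 + \frac{142045}{858} = \frac{31394695}{858}$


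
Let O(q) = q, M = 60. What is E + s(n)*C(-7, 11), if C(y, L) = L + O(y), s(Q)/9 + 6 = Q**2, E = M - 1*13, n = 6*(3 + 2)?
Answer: 32231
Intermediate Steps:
n = 30 (n = 6*5 = 30)
E = 47 (E = 60 - 1*13 = 60 - 13 = 47)
s(Q) = -54 + 9*Q**2
C(y, L) = L + y
E + s(n)*C(-7, 11) = 47 + (-54 + 9*30**2)*(11 - 7) = 47 + (-54 + 9*900)*4 = 47 + (-54 + 8100)*4 = 47 + 8046*4 = 47 + 32184 = 32231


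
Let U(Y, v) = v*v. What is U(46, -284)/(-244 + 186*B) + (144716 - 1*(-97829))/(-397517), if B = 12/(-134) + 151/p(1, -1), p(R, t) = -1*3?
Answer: -1152267957247/128143182603 ≈ -8.9920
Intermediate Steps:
p(R, t) = -3
B = -10135/201 (B = 12/(-134) + 151/(-3) = 12*(-1/134) + 151*(-⅓) = -6/67 - 151/3 = -10135/201 ≈ -50.423)
U(Y, v) = v²
U(46, -284)/(-244 + 186*B) + (144716 - 1*(-97829))/(-397517) = (-284)²/(-244 + 186*(-10135/201)) + (144716 - 1*(-97829))/(-397517) = 80656/(-244 - 628370/67) + (144716 + 97829)*(-1/397517) = 80656/(-644718/67) + 242545*(-1/397517) = 80656*(-67/644718) - 242545/397517 = -2701976/322359 - 242545/397517 = -1152267957247/128143182603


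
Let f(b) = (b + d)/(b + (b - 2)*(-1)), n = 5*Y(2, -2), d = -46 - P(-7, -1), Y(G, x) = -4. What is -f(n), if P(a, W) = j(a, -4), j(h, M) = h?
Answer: 59/2 ≈ 29.500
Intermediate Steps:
P(a, W) = a
d = -39 (d = -46 - 1*(-7) = -46 + 7 = -39)
n = -20 (n = 5*(-4) = -20)
f(b) = -39/2 + b/2 (f(b) = (b - 39)/(b + (b - 2)*(-1)) = (-39 + b)/(b + (-2 + b)*(-1)) = (-39 + b)/(b + (2 - b)) = (-39 + b)/2 = (-39 + b)*(½) = -39/2 + b/2)
-f(n) = -(-39/2 + (½)*(-20)) = -(-39/2 - 10) = -1*(-59/2) = 59/2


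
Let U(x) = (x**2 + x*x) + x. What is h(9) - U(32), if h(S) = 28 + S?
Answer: -2043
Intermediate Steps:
U(x) = x + 2*x**2 (U(x) = (x**2 + x**2) + x = 2*x**2 + x = x + 2*x**2)
h(9) - U(32) = (28 + 9) - 32*(1 + 2*32) = 37 - 32*(1 + 64) = 37 - 32*65 = 37 - 1*2080 = 37 - 2080 = -2043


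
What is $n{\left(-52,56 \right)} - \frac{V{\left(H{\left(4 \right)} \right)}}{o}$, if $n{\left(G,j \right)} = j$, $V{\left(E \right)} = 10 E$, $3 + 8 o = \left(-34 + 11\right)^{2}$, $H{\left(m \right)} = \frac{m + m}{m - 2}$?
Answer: $\frac{14568}{263} \approx 55.392$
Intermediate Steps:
$H{\left(m \right)} = \frac{2 m}{-2 + m}$
$o = \frac{263}{4}$ ($o = - \frac{3}{8} + \frac{\left(-34 + 11\right)^{2}}{8} = - \frac{3}{8} + \frac{\left(-23\right)^{2}}{8} = - \frac{3}{8} + \frac{1}{8} \cdot 529 = - \frac{3}{8} + \frac{529}{8} = \frac{263}{4} \approx 65.75$)
$n{\left(-52,56 \right)} - \frac{V{\left(H{\left(4 \right)} \right)}}{o} = 56 - \frac{10 \cdot 2 \cdot 4 \frac{1}{-2 + 4}}{\frac{263}{4}} = 56 - 10 \cdot 2 \cdot 4 \cdot \frac{1}{2} \cdot \frac{4}{263} = 56 - 10 \cdot 4 \cdot \frac{4}{263} = 56 - 40 \cdot \frac{4}{263} = 56 - \frac{160}{263} = \frac{14568}{263}$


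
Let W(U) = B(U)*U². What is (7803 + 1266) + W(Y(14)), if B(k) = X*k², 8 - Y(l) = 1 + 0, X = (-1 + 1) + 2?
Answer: 13871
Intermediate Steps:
X = 2 (X = 0 + 2 = 2)
Y(l) = 7 (Y(l) = 8 - (1 + 0) = 8 - 1*1 = 8 - 1 = 7)
B(k) = 2*k²
W(U) = 2*U⁴ (W(U) = (2*U²)*U² = 2*U⁴)
(7803 + 1266) + W(Y(14)) = (7803 + 1266) + 2*7⁴ = 9069 + 2*2401 = 9069 + 4802 = 13871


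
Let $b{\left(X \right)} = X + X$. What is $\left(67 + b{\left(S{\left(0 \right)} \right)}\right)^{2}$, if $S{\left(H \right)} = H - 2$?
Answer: $3969$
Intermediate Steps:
$S{\left(H \right)} = -2 + H$ ($S{\left(H \right)} = H - 2 = -2 + H$)
$b{\left(X \right)} = 2 X$
$\left(67 + b{\left(S{\left(0 \right)} \right)}\right)^{2} = \left(67 + 2 \left(-2 + 0\right)\right)^{2} = \left(67 + 2 \left(-2\right)\right)^{2} = \left(67 - 4\right)^{2} = 63^{2} = 3969$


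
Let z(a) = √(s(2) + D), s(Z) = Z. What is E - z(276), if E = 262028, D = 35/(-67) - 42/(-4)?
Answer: 262028 - √215070/134 ≈ 2.6202e+5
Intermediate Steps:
D = 1337/134 (D = 35*(-1/67) - 42*(-¼) = -35/67 + 21/2 = 1337/134 ≈ 9.9776)
z(a) = √215070/134 (z(a) = √(2 + 1337/134) = √(1605/134) = √215070/134)
E - z(276) = 262028 - √215070/134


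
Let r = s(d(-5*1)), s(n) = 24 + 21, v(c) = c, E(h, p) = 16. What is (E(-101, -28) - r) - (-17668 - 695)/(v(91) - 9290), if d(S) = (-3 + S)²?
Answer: -285134/9199 ≈ -30.996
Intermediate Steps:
s(n) = 45
r = 45
(E(-101, -28) - r) - (-17668 - 695)/(v(91) - 9290) = (16 - 1*45) - (-17668 - 695)/(91 - 9290) = (16 - 45) - (-18363)/(-9199) = -29 - (-18363)*(-1)/9199 = -29 - 1*18363/9199 = -29 - 18363/9199 = -285134/9199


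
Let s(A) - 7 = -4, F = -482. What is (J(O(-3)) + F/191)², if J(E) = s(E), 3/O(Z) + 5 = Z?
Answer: 8281/36481 ≈ 0.22699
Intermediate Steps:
s(A) = 3 (s(A) = 7 - 4 = 3)
O(Z) = 3/(-5 + Z)
J(E) = 3
(J(O(-3)) + F/191)² = (3 - 482/191)² = (91/191)² = 8281/36481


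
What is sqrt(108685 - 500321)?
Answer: 2*I*sqrt(97909) ≈ 625.81*I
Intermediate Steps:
sqrt(108685 - 500321) = sqrt(-391636) = 2*I*sqrt(97909)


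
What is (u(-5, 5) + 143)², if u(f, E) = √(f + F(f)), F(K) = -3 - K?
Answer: (143 + I*√3)² ≈ 20446.0 + 495.4*I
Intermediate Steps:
u(f, E) = I*√3 (u(f, E) = √(f + (-3 - f)) = √(-3) = I*√3)
(u(-5, 5) + 143)² = (I*√3 + 143)² = (143 + I*√3)²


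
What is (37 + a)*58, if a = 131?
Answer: 9744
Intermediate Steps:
(37 + a)*58 = (37 + 131)*58 = 168*58 = 9744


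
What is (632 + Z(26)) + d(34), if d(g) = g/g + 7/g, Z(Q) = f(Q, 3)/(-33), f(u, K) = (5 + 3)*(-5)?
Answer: 711817/1122 ≈ 634.42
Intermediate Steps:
f(u, K) = -40 (f(u, K) = 8*(-5) = -40)
Z(Q) = 40/33 (Z(Q) = -40/(-33) = -40*(-1/33) = 40/33)
d(g) = 1 + 7/g
(632 + Z(26)) + d(34) = (632 + 40/33) + (7 + 34)/34 = 20896/33 + (1/34)*41 = 20896/33 + 41/34 = 711817/1122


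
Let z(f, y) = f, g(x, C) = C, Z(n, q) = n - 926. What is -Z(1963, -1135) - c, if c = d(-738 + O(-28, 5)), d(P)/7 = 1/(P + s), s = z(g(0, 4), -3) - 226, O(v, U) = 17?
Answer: -977884/943 ≈ -1037.0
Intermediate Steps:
Z(n, q) = -926 + n
s = -222 (s = 4 - 226 = -222)
d(P) = 7/(-222 + P) (d(P) = 7/(P - 222) = 7/(-222 + P))
c = -7/943 (c = 7/(-222 + (-738 + 17)) = 7/(-222 - 721) = 7/(-943) = 7*(-1/943) = -7/943 ≈ -0.0074231)
-Z(1963, -1135) - c = -(-926 + 1963) - 1*(-7/943) = -1*1037 + 7/943 = -1037 + 7/943 = -977884/943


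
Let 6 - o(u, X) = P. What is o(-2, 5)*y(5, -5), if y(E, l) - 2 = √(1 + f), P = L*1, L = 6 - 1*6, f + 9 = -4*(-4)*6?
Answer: 12 + 12*√22 ≈ 68.285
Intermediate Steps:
f = 87 (f = -9 - 4*(-4)*6 = -9 + 16*6 = -9 + 96 = 87)
L = 0 (L = 6 - 6 = 0)
P = 0 (P = 0*1 = 0)
y(E, l) = 2 + 2*√22 (y(E, l) = 2 + √(1 + 87) = 2 + √88 = 2 + 2*√22)
o(u, X) = 6 (o(u, X) = 6 - 1*0 = 6 + 0 = 6)
o(-2, 5)*y(5, -5) = 6*(2 + 2*√22) = 12 + 12*√22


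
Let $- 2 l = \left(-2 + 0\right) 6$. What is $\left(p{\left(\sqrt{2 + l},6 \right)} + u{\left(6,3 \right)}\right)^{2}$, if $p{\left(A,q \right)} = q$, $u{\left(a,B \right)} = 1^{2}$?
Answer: $49$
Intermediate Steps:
$u{\left(a,B \right)} = 1$
$l = 6$ ($l = - \frac{\left(-2 + 0\right) 6}{2} = - \frac{\left(-2\right) 6}{2} = \left(- \frac{1}{2}\right) \left(-12\right) = 6$)
$\left(p{\left(\sqrt{2 + l},6 \right)} + u{\left(6,3 \right)}\right)^{2} = \left(6 + 1\right)^{2} = 7^{2} = 49$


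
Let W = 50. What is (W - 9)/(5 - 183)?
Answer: -41/178 ≈ -0.23034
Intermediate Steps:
(W - 9)/(5 - 183) = (50 - 9)/(5 - 183) = 41/(-178) = -1/178*41 = -41/178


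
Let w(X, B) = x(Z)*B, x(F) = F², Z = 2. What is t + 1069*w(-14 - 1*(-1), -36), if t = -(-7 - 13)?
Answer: -153916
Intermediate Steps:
t = 20 (t = -1*(-20) = 20)
w(X, B) = 4*B (w(X, B) = 2²*B = 4*B)
t + 1069*w(-14 - 1*(-1), -36) = 20 + 1069*(4*(-36)) = 20 + 1069*(-144) = 20 - 153936 = -153916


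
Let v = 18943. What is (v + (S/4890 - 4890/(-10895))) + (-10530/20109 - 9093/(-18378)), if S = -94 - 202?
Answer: 460465180982173721/24307472110510 ≈ 18943.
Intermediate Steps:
S = -296
(v + (S/4890 - 4890/(-10895))) + (-10530/20109 - 9093/(-18378)) = (18943 + (-296/4890 - 4890/(-10895))) + (-10530/20109 - 9093/(-18378)) = (18943 + (-296*1/4890 - 4890*(-1/10895))) + (-10530*1/20109 - 9093*(-1/18378)) = (18943 + (-148/2445 + 978/2179)) + (-3510/6703 + 3031/6126) = (18943 + 2068718/5327655) - 1185467/41062578 = 100923837383/5327655 - 1185467/41062578 = 460465180982173721/24307472110510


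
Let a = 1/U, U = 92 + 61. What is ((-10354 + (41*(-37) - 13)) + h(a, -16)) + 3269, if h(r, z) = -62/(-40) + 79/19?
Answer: -3271531/380 ≈ -8609.3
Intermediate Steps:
U = 153
a = 1/153 ≈ 0.0065359
h(r, z) = 2169/380 (h(r, z) = -62*(-1/40) + 79*(1/19) = 31/20 + 79/19 = 2169/380)
((-10354 + (41*(-37) - 13)) + h(a, -16)) + 3269 = ((-10354 + (41*(-37) - 13)) + 2169/380) + 3269 = ((-10354 + (-1517 - 13)) + 2169/380) + 3269 = ((-10354 - 1530) + 2169/380) + 3269 = (-11884 + 2169/380) + 3269 = -4513751/380 + 3269 = -3271531/380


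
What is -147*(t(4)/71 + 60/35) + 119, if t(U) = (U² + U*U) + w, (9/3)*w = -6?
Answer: -13853/71 ≈ -195.11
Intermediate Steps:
w = -2 (w = (⅓)*(-6) = -2)
t(U) = -2 + 2*U² (t(U) = (U² + U*U) - 2 = (U² + U²) - 2 = 2*U² - 2 = -2 + 2*U²)
-147*(t(4)/71 + 60/35) + 119 = -147*((-2 + 2*4²)/71 + 60/35) + 119 = -147*((-2 + 2*16)*(1/71) + 60*(1/35)) + 119 = -147*((-2 + 32)*(1/71) + 12/7) + 119 = -147*(30*(1/71) + 12/7) + 119 = -147*(30/71 + 12/7) + 119 = -147*1062/497 + 119 = -22302/71 + 119 = -13853/71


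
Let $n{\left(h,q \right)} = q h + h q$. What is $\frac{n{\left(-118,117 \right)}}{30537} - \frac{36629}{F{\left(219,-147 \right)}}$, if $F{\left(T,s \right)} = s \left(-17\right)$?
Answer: $- \frac{3383311}{217413} \approx -15.562$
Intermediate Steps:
$F{\left(T,s \right)} = - 17 s$
$n{\left(h,q \right)} = 2 h q$ ($n{\left(h,q \right)} = h q + h q = 2 h q$)
$\frac{n{\left(-118,117 \right)}}{30537} - \frac{36629}{F{\left(219,-147 \right)}} = \frac{2 \left(-118\right) 117}{30537} - \frac{36629}{\left(-17\right) \left(-147\right)} = \left(-27612\right) \frac{1}{30537} - \frac{36629}{2499} = - \frac{236}{261} - \frac{36629}{2499} = - \frac{3383311}{217413}$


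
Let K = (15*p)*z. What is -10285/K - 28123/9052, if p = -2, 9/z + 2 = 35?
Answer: 102156695/81468 ≈ 1253.9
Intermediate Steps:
z = 3/11 (z = 9/(-2 + 35) = 9/33 = 9*(1/33) = 3/11 ≈ 0.27273)
K = -90/11 (K = (15*(-2))*(3/11) = -30*3/11 = -90/11 ≈ -8.1818)
-10285/K - 28123/9052 = -10285/(-90/11) - 28123/9052 = -10285*(-11/90) - 28123*1/9052 = 22627/18 - 28123/9052 = 102156695/81468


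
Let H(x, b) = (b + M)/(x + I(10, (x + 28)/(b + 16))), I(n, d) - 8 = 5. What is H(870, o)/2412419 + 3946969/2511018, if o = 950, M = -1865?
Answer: 8407696778492243/5348885111234586 ≈ 1.5719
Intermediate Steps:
I(n, d) = 13 (I(n, d) = 8 + 5 = 13)
H(x, b) = (-1865 + b)/(13 + x) (H(x, b) = (b - 1865)/(x + 13) = (-1865 + b)/(13 + x))
H(870, o)/2412419 + 3946969/2511018 = ((-1865 + 950)/(13 + 870))/2412419 + 3946969/2511018 = (-915/883)*(1/2412419) + 3946969*(1/2511018) = ((1/883)*(-915))*(1/2412419) + 3946969/2511018 = -915/883*1/2412419 + 3946969/2511018 = -915/2130165977 + 3946969/2511018 = 8407696778492243/5348885111234586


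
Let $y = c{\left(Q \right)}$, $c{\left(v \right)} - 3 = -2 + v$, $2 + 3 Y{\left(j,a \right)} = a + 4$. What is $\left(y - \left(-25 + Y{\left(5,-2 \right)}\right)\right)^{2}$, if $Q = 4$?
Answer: $900$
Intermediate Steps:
$Y{\left(j,a \right)} = \frac{2}{3} + \frac{a}{3}$ ($Y{\left(j,a \right)} = - \frac{2}{3} + \frac{a + 4}{3} = - \frac{2}{3} + \frac{4 + a}{3} = - \frac{2}{3} + \left(\frac{4}{3} + \frac{a}{3}\right) = \frac{2}{3} + \frac{a}{3}$)
$c{\left(v \right)} = 1 + v$ ($c{\left(v \right)} = 3 + \left(-2 + v\right) = 1 + v$)
$y = 5$ ($y = 1 + 4 = 5$)
$\left(y - \left(-25 + Y{\left(5,-2 \right)}\right)\right)^{2} = \left(5 + \left(25 - \left(\frac{2}{3} + \frac{1}{3} \left(-2\right)\right)\right)\right)^{2} = \left(5 + \left(25 - \left(\frac{2}{3} - \frac{2}{3}\right)\right)\right)^{2} = \left(5 + \left(25 - 0\right)\right)^{2} = \left(5 + \left(25 + 0\right)\right)^{2} = \left(5 + 25\right)^{2} = 30^{2} = 900$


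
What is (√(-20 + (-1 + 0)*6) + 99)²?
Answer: (99 + I*√26)² ≈ 9775.0 + 1009.6*I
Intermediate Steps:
(√(-20 + (-1 + 0)*6) + 99)² = (√(-20 - 1*6) + 99)² = (√(-20 - 6) + 99)² = (√(-26) + 99)² = (I*√26 + 99)² = (99 + I*√26)²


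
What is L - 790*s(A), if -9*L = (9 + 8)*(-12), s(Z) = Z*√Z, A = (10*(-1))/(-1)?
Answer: 68/3 - 7900*√10 ≈ -24959.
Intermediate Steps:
A = 10 (A = -10*(-1) = 10)
s(Z) = Z^(3/2)
L = 68/3 (L = -(9 + 8)*(-12)/9 = -17*(-12)/9 = -⅑*(-204) = 68/3 ≈ 22.667)
L - 790*s(A) = 68/3 - 7900*√10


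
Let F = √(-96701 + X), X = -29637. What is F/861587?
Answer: I*√126338/861587 ≈ 0.00041254*I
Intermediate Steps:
F = I*√126338 (F = √(-96701 - 29637) = √(-126338) = I*√126338 ≈ 355.44*I)
F/861587 = (I*√126338)/861587 = (I*√126338)*(1/861587) = I*√126338/861587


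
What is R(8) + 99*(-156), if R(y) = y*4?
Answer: -15412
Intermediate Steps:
R(y) = 4*y
R(8) + 99*(-156) = 4*8 + 99*(-156) = 32 - 15444 = -15412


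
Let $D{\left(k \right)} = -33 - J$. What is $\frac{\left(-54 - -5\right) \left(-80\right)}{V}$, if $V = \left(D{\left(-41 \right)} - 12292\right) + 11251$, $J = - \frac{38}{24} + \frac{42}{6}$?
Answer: $- \frac{47040}{12953} \approx -3.6316$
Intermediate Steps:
$J = \frac{65}{12}$ ($J = \left(-38\right) \frac{1}{24} + 42 \cdot \frac{1}{6} = - \frac{19}{12} + 7 = \frac{65}{12} \approx 5.4167$)
$D{\left(k \right)} = - \frac{461}{12}$ ($D{\left(k \right)} = -33 - \frac{65}{12} = - \frac{461}{12}$)
$V = - \frac{12953}{12}$ ($V = \left(- \frac{461}{12} - 12292\right) + 11251 = - \frac{147965}{12} + 11251 = - \frac{12953}{12} \approx -1079.4$)
$\frac{\left(-54 - -5\right) \left(-80\right)}{V} = \frac{\left(-54 - -5\right) \left(-80\right)}{- \frac{12953}{12}} = \left(-54 + \left(6 - 1\right)\right) \left(-80\right) \left(- \frac{12}{12953}\right) = \left(-54 + 5\right) \left(-80\right) \left(- \frac{12}{12953}\right) = \left(-49\right) \left(-80\right) \left(- \frac{12}{12953}\right) = 3920 \left(- \frac{12}{12953}\right) = - \frac{47040}{12953}$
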